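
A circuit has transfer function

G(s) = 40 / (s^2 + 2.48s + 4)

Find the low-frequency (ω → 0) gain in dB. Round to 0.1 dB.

G(0) = 40 / 4 = 10
20 log₁₀(10) ≈ 20.00 dB

20.0 dB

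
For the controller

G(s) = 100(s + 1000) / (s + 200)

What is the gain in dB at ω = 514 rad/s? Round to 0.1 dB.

46.2 dB

At s = jω = j514:
zero (s+1000): 1000 + j514 → |·| = √(1000²+514²) = √1264196 ≈ 1124.4, ∠ = arctan(514/1000) ≈ 27.20°
pole (s+200): 200 + j514 → |·| = √(200²+514²) = √304196 ≈ 551.54, ∠ = arctan(514/200) ≈ 68.74°
|G| = 100 · 1124.4 / 551.54 ≈ 203.87
Gain = 20 log₁₀(203.87) ≈ 46.19 dB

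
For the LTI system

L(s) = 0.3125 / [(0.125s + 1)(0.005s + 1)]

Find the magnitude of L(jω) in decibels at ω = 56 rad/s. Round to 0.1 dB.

At ω = 56 rad/s:
pole (1 + j56·0.125) = 1 + j7 → |·| ≈ 7.0711, ∠ ≈ 81.87°
pole (1 + j56·0.005) = 1 + j0.28 → |·| ≈ 1.0385, ∠ ≈ 15.64°
|L| = 0.3125 · 1 / (7.0711 · 1.0385) ≈ 0.042556
Gain = 20 log₁₀(0.042556) ≈ -27.42 dB

-27.4 dB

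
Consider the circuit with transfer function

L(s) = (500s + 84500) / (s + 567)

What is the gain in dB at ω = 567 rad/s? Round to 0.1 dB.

51.3 dB

Substitute s = j567:
Numerator: 500(j567) + 84500 = 84500 + j283500
Denominator: (j567) + 567 = 567 + j567
|N| = √(84500² + 283500²) ≈ 2.9583e+05, ∠N ≈ 73.40°
|D| = √(567² + 567²) ≈ 801.86, ∠D ≈ 45.00°
|L| = 2.9583e+05 / 801.86 ≈ 368.93
Gain = 20 log₁₀(368.93) ≈ 51.34 dB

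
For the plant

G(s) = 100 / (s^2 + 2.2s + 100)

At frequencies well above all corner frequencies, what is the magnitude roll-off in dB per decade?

-40 dB/decade

Each pole contributes −20 dB/decade at high frequency; each zero contributes +20 dB/decade.
Net: 0 zero(s) − 2 pole(s) → -40 dB/decade.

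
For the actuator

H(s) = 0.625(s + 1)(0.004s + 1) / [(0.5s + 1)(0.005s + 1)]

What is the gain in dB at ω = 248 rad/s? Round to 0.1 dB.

At ω = 248 rad/s:
zero (1 + j248·1) = 1 + j248 → |·| ≈ 248, ∠ ≈ 89.77°
zero (1 + j248·0.004) = 1 + j0.992 → |·| ≈ 1.4086, ∠ ≈ 44.77°
pole (1 + j248·0.5) = 1 + j124 → |·| ≈ 124, ∠ ≈ 89.54°
pole (1 + j248·0.005) = 1 + j1.24 → |·| ≈ 1.593, ∠ ≈ 51.12°
|H| = 0.625 · 248 · 1.4086 / (124 · 1.593) ≈ 1.1053
Gain = 20 log₁₀(1.1053) ≈ 0.87 dB

0.9 dB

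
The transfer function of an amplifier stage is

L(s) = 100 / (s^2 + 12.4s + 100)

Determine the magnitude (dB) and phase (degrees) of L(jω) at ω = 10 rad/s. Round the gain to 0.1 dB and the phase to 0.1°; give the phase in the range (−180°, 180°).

-1.9 dB, -90.0°

At s = jω = j10:
quadratic: (j10)² + 12.4·j10 + 100 = 0 + j124 → |·| ≈ 124, ∠ ≈ 90.00°
|L| = 100 / 124 ≈ 0.80645
Gain = 20 log₁₀(0.80645) ≈ -1.87 dB
∠L = 0.00° − 90.00° = -90.00°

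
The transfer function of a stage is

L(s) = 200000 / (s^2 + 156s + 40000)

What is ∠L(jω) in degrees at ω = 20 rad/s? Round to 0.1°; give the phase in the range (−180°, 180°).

At s = jω = j20:
quadratic: (j20)² + 156·j20 + 40000 = 39600 + j3120 → |·| ≈ 39723, ∠ ≈ 4.50°
∠L = 0.00° − 4.50° = -4.50°

-4.5°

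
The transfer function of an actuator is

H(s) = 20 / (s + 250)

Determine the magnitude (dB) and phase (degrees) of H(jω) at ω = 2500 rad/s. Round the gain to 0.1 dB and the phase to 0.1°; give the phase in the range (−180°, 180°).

Substitute s = j2500:
Numerator: 20 = 20 + j0
Denominator: (j2500) + 250 = 250 + j2500
|N| = √(20² + 0²) ≈ 20, ∠N ≈ 0.00°
|D| = √(250² + 2500²) ≈ 2512.5, ∠D ≈ 84.29°
|H| = 20 / 2512.5 ≈ 0.0079602
Gain = 20 log₁₀(0.0079602) ≈ -41.98 dB
∠H = 0.00° − 84.29° = -84.29°

-42.0 dB, -84.3°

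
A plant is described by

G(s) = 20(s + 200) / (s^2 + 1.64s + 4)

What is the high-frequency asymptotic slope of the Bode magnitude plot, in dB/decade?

Each pole contributes −20 dB/decade at high frequency; each zero contributes +20 dB/decade.
Net: 1 zero(s) − 2 pole(s) → -20 dB/decade.

-20 dB/decade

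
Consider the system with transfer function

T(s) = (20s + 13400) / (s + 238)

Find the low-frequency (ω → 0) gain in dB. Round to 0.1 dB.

35.0 dB

T(0) = 13400 / 238 ≈ 56.303
20 log₁₀(56.303) ≈ 35.01 dB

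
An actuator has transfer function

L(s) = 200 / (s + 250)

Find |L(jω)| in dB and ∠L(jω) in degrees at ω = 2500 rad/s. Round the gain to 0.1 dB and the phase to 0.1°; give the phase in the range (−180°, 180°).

-22.0 dB, -84.3°

Substitute s = j2500:
Numerator: 200 = 200 + j0
Denominator: (j2500) + 250 = 250 + j2500
|N| = √(200² + 0²) ≈ 200, ∠N ≈ 0.00°
|D| = √(250² + 2500²) ≈ 2512.5, ∠D ≈ 84.29°
|L| = 200 / 2512.5 ≈ 0.079602
Gain = 20 log₁₀(0.079602) ≈ -21.98 dB
∠L = 0.00° − 84.29° = -84.29°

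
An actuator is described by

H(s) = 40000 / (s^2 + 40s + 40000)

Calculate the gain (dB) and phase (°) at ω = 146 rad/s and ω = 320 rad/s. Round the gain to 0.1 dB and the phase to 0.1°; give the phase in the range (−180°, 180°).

At s = jω = j146:
quadratic: (j146)² + 40·j146 + 40000 = 18684 + j5840 → |·| ≈ 19575, ∠ ≈ 17.36°
|H| = 40000 / 19575 ≈ 2.0434
Gain = 20 log₁₀(2.0434) ≈ 6.21 dB
∠H = 0.00° − 17.36° = -17.36°

At s = jω = j320:
quadratic: (j320)² + 40·j320 + 40000 = -62400 + j12800 → |·| ≈ 63699, ∠ ≈ 168.41°
|H| = 40000 / 63699 ≈ 0.62795
Gain = 20 log₁₀(0.62795) ≈ -4.04 dB
∠H = 0.00° − 168.41° = -168.41°

ω = 146: 6.2 dB, -17.4°; ω = 320: -4.0 dB, -168.4°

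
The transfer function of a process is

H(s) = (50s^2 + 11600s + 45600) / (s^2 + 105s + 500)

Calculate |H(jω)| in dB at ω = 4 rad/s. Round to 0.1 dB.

40.1 dB

Substitute s = j4:
Numerator: 50(j4)^2 + 11600(j4) + 45600 = 44800 + j46400
Denominator: (j4)^2 + 105(j4) + 500 = 484 + j420
|N| = √(44800² + 46400²) ≈ 64498, ∠N ≈ 46.01°
|D| = √(484² + 420²) ≈ 640.82, ∠D ≈ 40.95°
|H| = 64498 / 640.82 ≈ 100.65
Gain = 20 log₁₀(100.65) ≈ 40.06 dB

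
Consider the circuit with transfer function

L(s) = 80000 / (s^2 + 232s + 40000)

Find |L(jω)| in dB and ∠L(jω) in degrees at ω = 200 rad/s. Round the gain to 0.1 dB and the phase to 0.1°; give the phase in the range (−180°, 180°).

At s = jω = j200:
quadratic: (j200)² + 232·j200 + 40000 = 0 + j46400 → |·| ≈ 46400, ∠ ≈ 90.00°
|L| = 80000 / 46400 ≈ 1.7241
Gain = 20 log₁₀(1.7241) ≈ 4.73 dB
∠L = 0.00° − 90.00° = -90.00°

4.7 dB, -90.0°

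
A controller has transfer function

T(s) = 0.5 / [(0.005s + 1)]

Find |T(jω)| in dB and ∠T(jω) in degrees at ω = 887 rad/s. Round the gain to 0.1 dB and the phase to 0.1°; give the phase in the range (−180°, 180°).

At ω = 887 rad/s:
pole (1 + j887·0.005) = 1 + j4.435 → |·| ≈ 4.5463, ∠ ≈ 77.29°
|T| = 0.5 · 1 / (4.5463) ≈ 0.10998
Gain = 20 log₁₀(0.10998) ≈ -19.17 dB
∠T = (0°) − (77.29°) = -77.29°

-19.2 dB, -77.3°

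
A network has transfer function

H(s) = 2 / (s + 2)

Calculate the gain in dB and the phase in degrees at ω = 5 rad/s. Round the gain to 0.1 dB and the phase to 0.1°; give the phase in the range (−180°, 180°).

Substitute s = j5:
Numerator: 2 = 2 + j0
Denominator: (j5) + 2 = 2 + j5
|N| = √(2² + 0²) ≈ 2, ∠N ≈ 0.00°
|D| = √(2² + 5²) ≈ 5.3852, ∠D ≈ 68.20°
|H| = 2 / 5.3852 ≈ 0.37139
Gain = 20 log₁₀(0.37139) ≈ -8.60 dB
∠H = 0.00° − 68.20° = -68.20°

-8.6 dB, -68.2°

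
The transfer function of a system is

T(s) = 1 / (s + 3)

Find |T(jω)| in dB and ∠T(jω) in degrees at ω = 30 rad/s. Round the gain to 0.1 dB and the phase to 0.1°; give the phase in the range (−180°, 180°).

Substitute s = j30:
Numerator: 1 = 1 + j0
Denominator: (j30) + 3 = 3 + j30
|N| = √(1² + 0²) ≈ 1, ∠N ≈ 0.00°
|D| = √(3² + 30²) ≈ 30.15, ∠D ≈ 84.29°
|T| = 1 / 30.15 ≈ 0.033167
Gain = 20 log₁₀(0.033167) ≈ -29.59 dB
∠T = 0.00° − 84.29° = -84.29°

-29.6 dB, -84.3°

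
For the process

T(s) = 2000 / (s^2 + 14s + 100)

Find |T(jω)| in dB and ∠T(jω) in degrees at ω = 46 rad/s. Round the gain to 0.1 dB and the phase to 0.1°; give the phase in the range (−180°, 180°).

At s = jω = j46:
quadratic: (j46)² + 14·j46 + 100 = -2016 + j644 → |·| ≈ 2116.4, ∠ ≈ 162.28°
|T| = 2000 / 2116.4 ≈ 0.945
Gain = 20 log₁₀(0.945) ≈ -0.49 dB
∠T = 0.00° − 162.28° = -162.28°

-0.5 dB, -162.3°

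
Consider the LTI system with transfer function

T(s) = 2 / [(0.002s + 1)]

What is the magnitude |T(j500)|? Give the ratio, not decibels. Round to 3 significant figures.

At ω = 500 rad/s:
pole (1 + j500·0.002) = 1 + j1 → |·| ≈ 1.4142, ∠ ≈ 45.00°
|T| = 2 · 1 / (1.4142) ≈ 1.4142

1.41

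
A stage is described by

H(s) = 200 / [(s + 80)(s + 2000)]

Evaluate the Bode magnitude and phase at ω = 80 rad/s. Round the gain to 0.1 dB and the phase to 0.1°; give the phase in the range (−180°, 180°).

At s = jω = j80:
pole (s+80): 80 + j80 → |·| = √(80²+80²) = √12800 ≈ 113.14, ∠ = arctan(80/80) ≈ 45.00°
pole (s+2000): 2000 + j80 → |·| = √(2000²+80²) = √4006400 ≈ 2001.6, ∠ = arctan(80/2000) ≈ 2.29°
|H| = 200 / 2.2646e+05 ≈ 0.00088316
Gain = 20 log₁₀(0.00088316) ≈ -61.08 dB
∠H = 0.00° − 47.29° = -47.29°

-61.1 dB, -47.3°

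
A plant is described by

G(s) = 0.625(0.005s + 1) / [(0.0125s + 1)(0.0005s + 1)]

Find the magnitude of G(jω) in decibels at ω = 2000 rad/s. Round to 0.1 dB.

At ω = 2000 rad/s:
zero (1 + j2000·0.005) = 1 + j10 → |·| ≈ 10.05, ∠ ≈ 84.29°
pole (1 + j2000·0.0125) = 1 + j25 → |·| ≈ 25.02, ∠ ≈ 87.71°
pole (1 + j2000·0.0005) = 1 + j1 → |·| ≈ 1.4142, ∠ ≈ 45.00°
|G| = 0.625 · 10.05 / (25.02 · 1.4142) ≈ 0.17752
Gain = 20 log₁₀(0.17752) ≈ -15.02 dB

-15.0 dB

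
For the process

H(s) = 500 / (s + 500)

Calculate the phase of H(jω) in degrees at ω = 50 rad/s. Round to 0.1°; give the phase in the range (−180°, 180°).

Substitute s = j50:
Numerator: 500 = 500 + j0
Denominator: (j50) + 500 = 500 + j50
|N| = √(500² + 0²) ≈ 500, ∠N ≈ 0.00°
|D| = √(500² + 50²) ≈ 502.49, ∠D ≈ 5.71°
∠H = 0.00° − 5.71° = -5.71°

-5.7°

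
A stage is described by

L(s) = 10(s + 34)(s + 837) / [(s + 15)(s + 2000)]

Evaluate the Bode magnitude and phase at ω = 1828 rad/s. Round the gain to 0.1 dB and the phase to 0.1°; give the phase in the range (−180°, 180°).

At s = jω = j1828:
zero (s+34): 34 + j1828 → |·| = √(34²+1828²) = √3342740 ≈ 1828.3, ∠ = arctan(1828/34) ≈ 88.93°
zero (s+837): 837 + j1828 → |·| = √(837²+1828²) = √4042153 ≈ 2010.5, ∠ = arctan(1828/837) ≈ 65.40°
pole (s+15): 15 + j1828 → |·| = √(15²+1828²) = √3341809 ≈ 1828.1, ∠ = arctan(1828/15) ≈ 89.53°
pole (s+2000): 2000 + j1828 → |·| = √(2000²+1828²) = √7341584 ≈ 2709.5, ∠ = arctan(1828/2000) ≈ 42.43°
|L| = 10 · 3.6758e+06 / 4.9532e+06 ≈ 7.4211
Gain = 20 log₁₀(7.4211) ≈ 17.41 dB
∠L = 154.33° − 131.96° = 22.37°

17.4 dB, 22.4°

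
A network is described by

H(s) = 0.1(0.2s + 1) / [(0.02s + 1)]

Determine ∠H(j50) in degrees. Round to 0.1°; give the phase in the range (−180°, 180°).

39.3°

At ω = 50 rad/s:
zero (1 + j50·0.2) = 1 + j10 → |·| ≈ 10.05, ∠ ≈ 84.29°
pole (1 + j50·0.02) = 1 + j1 → |·| ≈ 1.4142, ∠ ≈ 45.00°
∠H = (84.29°) − (45.00°) = 39.29°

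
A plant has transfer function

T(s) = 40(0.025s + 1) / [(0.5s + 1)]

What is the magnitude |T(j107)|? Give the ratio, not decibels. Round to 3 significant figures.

At ω = 107 rad/s:
zero (1 + j107·0.025) = 1 + j2.675 → |·| ≈ 2.8558, ∠ ≈ 69.50°
pole (1 + j107·0.5) = 1 + j53.5 → |·| ≈ 53.509, ∠ ≈ 88.93°
|T| = 40 · 2.8558 / (53.509) ≈ 2.1348

2.13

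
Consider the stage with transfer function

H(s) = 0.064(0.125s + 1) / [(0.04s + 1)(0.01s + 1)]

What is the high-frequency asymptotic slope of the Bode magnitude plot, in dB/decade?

-20 dB/decade

Each pole contributes −20 dB/decade at high frequency; each zero contributes +20 dB/decade.
Net: 1 zero(s) − 2 pole(s) → -20 dB/decade.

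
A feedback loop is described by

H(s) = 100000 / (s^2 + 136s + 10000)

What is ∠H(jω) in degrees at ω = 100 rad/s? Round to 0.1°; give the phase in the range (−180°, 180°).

At s = jω = j100:
quadratic: (j100)² + 136·j100 + 10000 = 0 + j13600 → |·| ≈ 13600, ∠ ≈ 90.00°
∠H = 0.00° − 90.00° = -90.00°

-90.0°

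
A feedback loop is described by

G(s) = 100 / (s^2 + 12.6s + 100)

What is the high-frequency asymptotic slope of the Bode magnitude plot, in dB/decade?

-40 dB/decade

Each pole contributes −20 dB/decade at high frequency; each zero contributes +20 dB/decade.
Net: 0 zero(s) − 2 pole(s) → -40 dB/decade.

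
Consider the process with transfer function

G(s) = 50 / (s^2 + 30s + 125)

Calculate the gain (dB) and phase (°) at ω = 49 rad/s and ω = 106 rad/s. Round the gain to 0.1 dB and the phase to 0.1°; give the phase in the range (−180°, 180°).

ω = 49: -34.7 dB, -147.1°; ω = 106: -47.3 dB, -164.0°

Substitute s = j49:
Numerator: 50 = 50 + j0
Denominator: (j49)^2 + 30(j49) + 125 = -2276 + j1470
|N| = √(50² + 0²) ≈ 50, ∠N ≈ 0.00°
|D| = √(2276² + 1470²) ≈ 2709.4, ∠D ≈ 147.14°
|G| = 50 / 2709.4 ≈ 0.018454
Gain = 20 log₁₀(0.018454) ≈ -34.68 dB
∠G = 0.00° − 147.14° = -147.14°

Substitute s = j106:
Numerator: 50 = 50 + j0
Denominator: (j106)^2 + 30(j106) + 125 = -11111 + j3180
|N| = √(50² + 0²) ≈ 50, ∠N ≈ 0.00°
|D| = √(11111² + 3180²) ≈ 11557, ∠D ≈ 164.03°
|G| = 50 / 11557 ≈ 0.0043264
Gain = 20 log₁₀(0.0043264) ≈ -47.28 dB
∠G = 0.00° − 164.03° = -164.03°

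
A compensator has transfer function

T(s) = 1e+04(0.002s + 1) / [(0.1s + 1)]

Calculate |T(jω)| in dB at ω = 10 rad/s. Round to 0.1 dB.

77.0 dB

At ω = 10 rad/s:
zero (1 + j10·0.002) = 1 + j0.02 → |·| ≈ 1.0002, ∠ ≈ 1.15°
pole (1 + j10·0.1) = 1 + j1 → |·| ≈ 1.4142, ∠ ≈ 45.00°
|T| = 1e+04 · 1.0002 / (1.4142) ≈ 7072.5
Gain = 20 log₁₀(7072.5) ≈ 76.99 dB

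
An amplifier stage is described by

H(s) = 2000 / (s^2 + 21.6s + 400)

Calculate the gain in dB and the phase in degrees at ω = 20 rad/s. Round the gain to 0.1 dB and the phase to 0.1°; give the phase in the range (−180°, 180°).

At s = jω = j20:
quadratic: (j20)² + 21.6·j20 + 400 = 0 + j432 → |·| ≈ 432, ∠ ≈ 90.00°
|H| = 2000 / 432 ≈ 4.6296
Gain = 20 log₁₀(4.6296) ≈ 13.31 dB
∠H = 0.00° − 90.00° = -90.00°

13.3 dB, -90.0°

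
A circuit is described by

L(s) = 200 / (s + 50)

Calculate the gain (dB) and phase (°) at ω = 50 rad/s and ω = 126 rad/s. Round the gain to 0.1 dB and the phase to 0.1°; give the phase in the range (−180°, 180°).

ω = 50: 9.0 dB, -45.0°; ω = 126: 3.4 dB, -68.4°

At s = jω = j50:
pole (s+50): 50 + j50 → |·| = √(50²+50²) = √5000 ≈ 70.711, ∠ = arctan(50/50) ≈ 45.00°
|L| = 200 / 70.711 ≈ 2.8284
Gain = 20 log₁₀(2.8284) ≈ 9.03 dB
∠L = 0.00° − 45.00° = -45.00°

At s = jω = j126:
pole (s+50): 50 + j126 → |·| = √(50²+126²) = √18376 ≈ 135.56, ∠ = arctan(126/50) ≈ 68.36°
|L| = 200 / 135.56 ≈ 1.4754
Gain = 20 log₁₀(1.4754) ≈ 3.38 dB
∠L = 0.00° − 68.36° = -68.36°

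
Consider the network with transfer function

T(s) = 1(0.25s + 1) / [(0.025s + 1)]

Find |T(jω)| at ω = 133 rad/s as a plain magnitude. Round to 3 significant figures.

9.58

At ω = 133 rad/s:
zero (1 + j133·0.25) = 1 + j33.25 → |·| ≈ 33.265, ∠ ≈ 88.28°
pole (1 + j133·0.025) = 1 + j3.325 → |·| ≈ 3.4721, ∠ ≈ 73.26°
|T| = 1 · 33.265 / (3.4721) ≈ 9.5807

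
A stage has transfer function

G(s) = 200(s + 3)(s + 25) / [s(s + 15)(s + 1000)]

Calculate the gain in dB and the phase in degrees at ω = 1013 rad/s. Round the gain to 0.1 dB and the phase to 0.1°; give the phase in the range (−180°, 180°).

-17.0 dB, -46.1°

At s = jω = j1013:
zero (s+3): 3 + j1013 → |·| = √(3²+1013²) = √1026178 ≈ 1013, ∠ = arctan(1013/3) ≈ 89.83°
zero (s+25): 25 + j1013 → |·| = √(25²+1013²) = √1026794 ≈ 1013.3, ∠ = arctan(1013/25) ≈ 88.59°
pole (s+15): 15 + j1013 → |·| = √(15²+1013²) = √1026394 ≈ 1013.1, ∠ = arctan(1013/15) ≈ 89.15°
pole (s+1000): 1000 + j1013 → |·| = √(1000²+1013²) = √2026169 ≈ 1423.4, ∠ = arctan(1013/1000) ≈ 45.37°
pole at origin: |s| = 1013, ∠ = 90.00° (in denominator)
|G| = 200 · 1.0265e+06 / 1.4608e+09 ≈ 0.14054
Gain = 20 log₁₀(0.14054) ≈ -17.04 dB
∠G = 178.42° − 224.52° = -46.10°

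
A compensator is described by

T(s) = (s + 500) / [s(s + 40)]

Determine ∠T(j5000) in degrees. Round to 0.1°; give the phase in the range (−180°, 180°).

At s = jω = j5000:
zero (s+500): 500 + j5000 → |·| = √(500²+5000²) = √25250000 ≈ 5024.9, ∠ = arctan(5000/500) ≈ 84.29°
pole (s+40): 40 + j5000 → |·| = √(40²+5000²) = √25001600 ≈ 5000.2, ∠ = arctan(5000/40) ≈ 89.54°
pole at origin: |s| = 5000, ∠ = 90.00° (in denominator)
∠T = 84.29° − 179.54° = -95.25°

-95.3°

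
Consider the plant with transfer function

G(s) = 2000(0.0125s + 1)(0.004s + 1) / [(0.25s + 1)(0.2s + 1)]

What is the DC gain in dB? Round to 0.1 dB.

G(0) = 2000 · 1 / 1 = 2000
20 log₁₀(2000) ≈ 66.02 dB

66.0 dB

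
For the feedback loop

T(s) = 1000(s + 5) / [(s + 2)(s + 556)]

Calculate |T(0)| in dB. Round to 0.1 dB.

T(0) = 1000·5 / (2·556) ≈ 4.4964
20 log₁₀(4.4964) ≈ 13.06 dB

13.1 dB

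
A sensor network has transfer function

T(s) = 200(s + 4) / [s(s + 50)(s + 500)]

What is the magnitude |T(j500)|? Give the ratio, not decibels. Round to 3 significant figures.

At s = jω = j500:
zero (s+4): 4 + j500 → |·| = √(4²+500²) = √250016 ≈ 500.02, ∠ = arctan(500/4) ≈ 89.54°
pole (s+50): 50 + j500 → |·| = √(50²+500²) = √252500 ≈ 502.49, ∠ = arctan(500/50) ≈ 84.29°
pole (s+500): 500 + j500 → |·| = √(500²+500²) = √500000 ≈ 707.11, ∠ = arctan(500/500) ≈ 45.00°
pole at origin: |s| = 500, ∠ = 90.00° (in denominator)
|T| = 200 · 500.02 / 1.7766e+08 ≈ 0.0005629

0.000563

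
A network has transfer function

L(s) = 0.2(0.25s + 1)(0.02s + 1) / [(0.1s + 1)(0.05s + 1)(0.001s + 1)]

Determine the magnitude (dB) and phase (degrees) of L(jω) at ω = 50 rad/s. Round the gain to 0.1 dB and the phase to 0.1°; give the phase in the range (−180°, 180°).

-11.8 dB, -19.3°

At ω = 50 rad/s:
zero (1 + j50·0.25) = 1 + j12.5 → |·| ≈ 12.54, ∠ ≈ 85.43°
zero (1 + j50·0.02) = 1 + j1 → |·| ≈ 1.4142, ∠ ≈ 45.00°
pole (1 + j50·0.1) = 1 + j5 → |·| ≈ 5.099, ∠ ≈ 78.69°
pole (1 + j50·0.05) = 1 + j2.5 → |·| ≈ 2.6926, ∠ ≈ 68.20°
pole (1 + j50·0.001) = 1 + j0.05 → |·| ≈ 1.0012, ∠ ≈ 2.86°
|L| = 0.2 · 12.54 · 1.4142 / (5.099 · 2.6926 · 1.0012) ≈ 0.25802
Gain = 20 log₁₀(0.25802) ≈ -11.77 dB
∠L = (85.43° + 45.00°) − (78.69° + 68.20° + 2.86°) = -19.32°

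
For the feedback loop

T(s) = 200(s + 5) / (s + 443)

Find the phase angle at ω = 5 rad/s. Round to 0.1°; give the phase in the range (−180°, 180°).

At s = jω = j5:
zero (s+5): 5 + j5 → |·| = √(5²+5²) = √50 ≈ 7.0711, ∠ = arctan(5/5) ≈ 45.00°
pole (s+443): 443 + j5 → |·| = √(443²+5²) = √196274 ≈ 443.03, ∠ = arctan(5/443) ≈ 0.65°
∠T = 45.00° − 0.65° = 44.35°

44.4°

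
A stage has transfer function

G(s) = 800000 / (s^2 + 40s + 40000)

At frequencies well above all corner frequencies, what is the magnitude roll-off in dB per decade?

-40 dB/decade

Each pole contributes −20 dB/decade at high frequency; each zero contributes +20 dB/decade.
Net: 0 zero(s) − 2 pole(s) → -40 dB/decade.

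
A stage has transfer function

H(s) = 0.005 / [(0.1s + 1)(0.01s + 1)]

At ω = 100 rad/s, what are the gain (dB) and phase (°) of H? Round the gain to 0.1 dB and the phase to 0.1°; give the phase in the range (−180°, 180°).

-69.1 dB, -129.3°

At ω = 100 rad/s:
pole (1 + j100·0.1) = 1 + j10 → |·| ≈ 10.05, ∠ ≈ 84.29°
pole (1 + j100·0.01) = 1 + j1 → |·| ≈ 1.4142, ∠ ≈ 45.00°
|H| = 0.005 · 1 / (10.05 · 1.4142) ≈ 0.0003518
Gain = 20 log₁₀(0.0003518) ≈ -69.07 dB
∠H = (0°) − (84.29° + 45.00°) = -129.29°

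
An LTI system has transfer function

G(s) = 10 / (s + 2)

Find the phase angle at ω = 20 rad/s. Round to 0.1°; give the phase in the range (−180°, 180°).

-84.3°

At s = jω = j20:
pole (s+2): 2 + j20 → |·| = √(2²+20²) = √404 ≈ 20.1, ∠ = arctan(20/2) ≈ 84.29°
∠G = 0.00° − 84.29° = -84.29°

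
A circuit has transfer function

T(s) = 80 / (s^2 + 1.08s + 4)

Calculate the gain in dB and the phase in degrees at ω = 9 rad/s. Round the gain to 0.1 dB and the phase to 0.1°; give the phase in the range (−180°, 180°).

At s = jω = j9:
quadratic: (j9)² + 1.08·j9 + 4 = -77 + j9.72 → |·| ≈ 77.611, ∠ ≈ 172.81°
|T| = 80 / 77.611 ≈ 1.0308
Gain = 20 log₁₀(1.0308) ≈ 0.26 dB
∠T = 0.00° − 172.81° = -172.81°

0.3 dB, -172.8°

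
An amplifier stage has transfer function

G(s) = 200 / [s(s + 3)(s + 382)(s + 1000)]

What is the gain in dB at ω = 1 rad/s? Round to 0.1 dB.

-75.6 dB

At s = jω = j1:
pole (s+3): 3 + j1 → |·| = √(3²+1²) = √10 ≈ 3.1623, ∠ = arctan(1/3) ≈ 18.43°
pole (s+382): 382 + j1 → |·| = √(382²+1²) = √145925 ≈ 382, ∠ = arctan(1/382) ≈ 0.15°
pole (s+1000): 1000 + j1 → |·| = √(1000²+1²) = √1000001 ≈ 1000, ∠ = arctan(1/1000) ≈ 0.06°
pole at origin: |s| = 1, ∠ = 90.00° (in denominator)
|G| = 200 / 1.208e+06 ≈ 0.00016556
Gain = 20 log₁₀(0.00016556) ≈ -75.62 dB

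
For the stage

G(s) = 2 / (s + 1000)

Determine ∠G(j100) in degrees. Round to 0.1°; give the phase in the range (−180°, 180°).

-5.7°

At s = jω = j100:
pole (s+1000): 1000 + j100 → |·| = √(1000²+100²) = √1010000 ≈ 1005, ∠ = arctan(100/1000) ≈ 5.71°
∠G = 0.00° − 5.71° = -5.71°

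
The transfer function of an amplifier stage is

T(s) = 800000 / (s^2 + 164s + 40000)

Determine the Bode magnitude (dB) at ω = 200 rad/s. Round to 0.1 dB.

At s = jω = j200:
quadratic: (j200)² + 164·j200 + 40000 = 0 + j32800 → |·| ≈ 32800, ∠ ≈ 90.00°
|T| = 800000 / 32800 ≈ 24.39
Gain = 20 log₁₀(24.39) ≈ 27.74 dB

27.7 dB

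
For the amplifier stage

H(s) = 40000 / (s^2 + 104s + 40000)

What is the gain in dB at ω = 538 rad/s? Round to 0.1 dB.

-16.1 dB

At s = jω = j538:
quadratic: (j538)² + 104·j538 + 40000 = -249444 + j55952 → |·| ≈ 2.5564e+05, ∠ ≈ 167.36°
|H| = 40000 / 2.5564e+05 ≈ 0.15647
Gain = 20 log₁₀(0.15647) ≈ -16.11 dB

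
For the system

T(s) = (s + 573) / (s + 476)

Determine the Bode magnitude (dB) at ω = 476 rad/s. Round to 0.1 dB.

At s = jω = j476:
zero (s+573): 573 + j476 → |·| = √(573²+476²) = √554905 ≈ 744.92, ∠ = arctan(476/573) ≈ 39.72°
pole (s+476): 476 + j476 → |·| = √(476²+476²) = √453152 ≈ 673.17, ∠ = arctan(476/476) ≈ 45.00°
|T| = 1 · 744.92 / 673.17 ≈ 1.1066
Gain = 20 log₁₀(1.1066) ≈ 0.88 dB

0.9 dB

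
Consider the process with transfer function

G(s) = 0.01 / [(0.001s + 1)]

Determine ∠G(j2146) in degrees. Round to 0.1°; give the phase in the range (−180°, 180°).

-65.0°

At ω = 2146 rad/s:
pole (1 + j2146·0.001) = 1 + j2.146 → |·| ≈ 2.3676, ∠ ≈ 65.02°
∠G = (0°) − (65.02°) = -65.02°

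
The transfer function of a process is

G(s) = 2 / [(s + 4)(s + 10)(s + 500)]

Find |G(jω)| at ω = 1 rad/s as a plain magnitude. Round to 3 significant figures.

At s = jω = j1:
pole (s+4): 4 + j1 → |·| = √(4²+1²) = √17 ≈ 4.1231, ∠ = arctan(1/4) ≈ 14.04°
pole (s+10): 10 + j1 → |·| = √(10²+1²) = √101 ≈ 10.05, ∠ = arctan(1/10) ≈ 5.71°
pole (s+500): 500 + j1 → |·| = √(500²+1²) = √250001 ≈ 500, ∠ = arctan(1/500) ≈ 0.11°
|G| = 2 / 20719 ≈ 9.653e-05

9.65e-05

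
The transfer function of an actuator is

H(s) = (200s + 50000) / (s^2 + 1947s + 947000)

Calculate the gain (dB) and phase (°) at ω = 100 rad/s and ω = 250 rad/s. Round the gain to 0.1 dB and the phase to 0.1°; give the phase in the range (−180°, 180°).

ω = 100: -25.0 dB, 10.1°; ω = 250: -23.1 dB, 16.2°

Substitute s = j100:
Numerator: 200(j100) + 50000 = 50000 + j20000
Denominator: (j100)^2 + 1947(j100) + 947000 = 937000 + j194700
|N| = √(50000² + 20000²) ≈ 53852, ∠N ≈ 21.80°
|D| = √(937000² + 194700²) ≈ 9.5701e+05, ∠D ≈ 11.74°
|H| = 53852 / 9.5701e+05 ≈ 0.056271
Gain = 20 log₁₀(0.056271) ≈ -24.99 dB
∠H = 21.80° − 11.74° = 10.06°

Substitute s = j250:
Numerator: 200(j250) + 50000 = 50000 + j50000
Denominator: (j250)^2 + 1947(j250) + 947000 = 884500 + j486750
|N| = √(50000² + 50000²) ≈ 70711, ∠N ≈ 45.00°
|D| = √(884500² + 486750²) ≈ 1.0096e+06, ∠D ≈ 28.82°
|H| = 70711 / 1.0096e+06 ≈ 0.070039
Gain = 20 log₁₀(0.070039) ≈ -23.09 dB
∠H = 45.00° − 28.82° = 16.18°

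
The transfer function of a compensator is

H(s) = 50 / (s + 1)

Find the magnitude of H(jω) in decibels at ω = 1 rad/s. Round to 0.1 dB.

31.0 dB

At s = jω = j1:
pole (s+1): 1 + j1 → |·| = √(1²+1²) = √2 ≈ 1.4142, ∠ = arctan(1/1) ≈ 45.00°
|H| = 50 / 1.4142 ≈ 35.356
Gain = 20 log₁₀(35.356) ≈ 30.97 dB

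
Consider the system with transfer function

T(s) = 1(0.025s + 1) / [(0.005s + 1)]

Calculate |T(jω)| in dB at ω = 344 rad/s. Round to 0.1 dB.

12.8 dB

At ω = 344 rad/s:
zero (1 + j344·0.025) = 1 + j8.6 → |·| ≈ 8.6579, ∠ ≈ 83.37°
pole (1 + j344·0.005) = 1 + j1.72 → |·| ≈ 1.9896, ∠ ≈ 59.83°
|T| = 1 · 8.6579 / (1.9896) ≈ 4.3516
Gain = 20 log₁₀(4.3516) ≈ 12.77 dB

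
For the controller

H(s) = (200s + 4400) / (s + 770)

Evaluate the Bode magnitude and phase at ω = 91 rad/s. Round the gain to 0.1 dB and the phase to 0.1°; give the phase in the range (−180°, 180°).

Substitute s = j91:
Numerator: 200(j91) + 4400 = 4400 + j18200
Denominator: (j91) + 770 = 770 + j91
|N| = √(4400² + 18200²) ≈ 18724, ∠N ≈ 76.41°
|D| = √(770² + 91²) ≈ 775.36, ∠D ≈ 6.74°
|H| = 18724 / 775.36 ≈ 24.149
Gain = 20 log₁₀(24.149) ≈ 27.66 dB
∠H = 76.41° − 6.74° = 69.67°

27.7 dB, 69.7°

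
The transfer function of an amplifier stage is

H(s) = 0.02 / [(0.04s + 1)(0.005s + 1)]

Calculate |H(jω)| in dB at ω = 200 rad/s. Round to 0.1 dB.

-55.1 dB

At ω = 200 rad/s:
pole (1 + j200·0.04) = 1 + j8 → |·| ≈ 8.0623, ∠ ≈ 82.87°
pole (1 + j200·0.005) = 1 + j1 → |·| ≈ 1.4142, ∠ ≈ 45.00°
|H| = 0.02 · 1 / (8.0623 · 1.4142) ≈ 0.0017541
Gain = 20 log₁₀(0.0017541) ≈ -55.12 dB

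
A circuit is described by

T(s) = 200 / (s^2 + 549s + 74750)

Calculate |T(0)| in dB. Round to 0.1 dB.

T(0) = 200 / 74750 ≈ 0.0026756
20 log₁₀(0.0026756) ≈ -51.45 dB

-51.5 dB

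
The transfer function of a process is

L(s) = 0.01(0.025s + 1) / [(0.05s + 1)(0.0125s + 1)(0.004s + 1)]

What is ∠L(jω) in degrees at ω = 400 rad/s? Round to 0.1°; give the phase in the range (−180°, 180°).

At ω = 400 rad/s:
zero (1 + j400·0.025) = 1 + j10 → |·| ≈ 10.05, ∠ ≈ 84.29°
pole (1 + j400·0.05) = 1 + j20 → |·| ≈ 20.025, ∠ ≈ 87.14°
pole (1 + j400·0.0125) = 1 + j5 → |·| ≈ 5.099, ∠ ≈ 78.69°
pole (1 + j400·0.004) = 1 + j1.6 → |·| ≈ 1.8868, ∠ ≈ 57.99°
∠L = (84.29°) − (87.14° + 78.69° + 57.99°) = -139.53°

-139.5°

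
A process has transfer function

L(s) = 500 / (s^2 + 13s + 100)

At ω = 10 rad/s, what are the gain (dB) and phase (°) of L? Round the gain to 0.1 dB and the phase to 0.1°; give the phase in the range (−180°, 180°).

11.7 dB, -90.0°

At s = jω = j10:
quadratic: (j10)² + 13·j10 + 100 = 0 + j130 → |·| ≈ 130, ∠ ≈ 90.00°
|L| = 500 / 130 ≈ 3.8462
Gain = 20 log₁₀(3.8462) ≈ 11.70 dB
∠L = 0.00° − 90.00° = -90.00°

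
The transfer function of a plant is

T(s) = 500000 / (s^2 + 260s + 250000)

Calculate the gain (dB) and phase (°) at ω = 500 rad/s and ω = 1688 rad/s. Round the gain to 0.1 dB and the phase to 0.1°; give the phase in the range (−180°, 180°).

ω = 500: 11.7 dB, -90.0°; ω = 1688: -14.4 dB, -170.4°

At s = jω = j500:
quadratic: (j500)² + 260·j500 + 250000 = 0 + j130000 → |·| ≈ 1.3e+05, ∠ ≈ 90.00°
|T| = 500000 / 1.3e+05 ≈ 3.8462
Gain = 20 log₁₀(3.8462) ≈ 11.70 dB
∠T = 0.00° − 90.00° = -90.00°

At s = jω = j1688:
quadratic: (j1688)² + 260·j1688 + 250000 = -2599344 + j438880 → |·| ≈ 2.6361e+06, ∠ ≈ 170.42°
|T| = 500000 / 2.6361e+06 ≈ 0.18967
Gain = 20 log₁₀(0.18967) ≈ -14.44 dB
∠T = 0.00° − 170.42° = -170.42°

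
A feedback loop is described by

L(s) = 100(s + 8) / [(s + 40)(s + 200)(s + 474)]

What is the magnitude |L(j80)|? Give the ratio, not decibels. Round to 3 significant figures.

At s = jω = j80:
zero (s+8): 8 + j80 → |·| = √(8²+80²) = √6464 ≈ 80.399, ∠ = arctan(80/8) ≈ 84.29°
pole (s+40): 40 + j80 → |·| = √(40²+80²) = √8000 ≈ 89.443, ∠ = arctan(80/40) ≈ 63.43°
pole (s+200): 200 + j80 → |·| = √(200²+80²) = √46400 ≈ 215.41, ∠ = arctan(80/200) ≈ 21.80°
pole (s+474): 474 + j80 → |·| = √(474²+80²) = √231076 ≈ 480.7, ∠ = arctan(80/474) ≈ 9.58°
|L| = 100 · 80.399 / 9.2616e+06 ≈ 0.00086809

0.000868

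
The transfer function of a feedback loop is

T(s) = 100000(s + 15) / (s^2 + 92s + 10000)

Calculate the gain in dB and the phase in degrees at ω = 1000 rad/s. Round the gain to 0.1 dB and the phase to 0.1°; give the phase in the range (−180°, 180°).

40.1 dB, -85.6°

At s = jω = j1000:
zero (s+15): 15 + j1000 → |·| = √(15²+1000²) = √1000225 ≈ 1000.1, ∠ = arctan(1000/15) ≈ 89.14°
quadratic: (j1000)² + 92·j1000 + 10000 = -990000 + j92000 → |·| ≈ 9.9427e+05, ∠ ≈ 174.69°
|T| = 100000 · 1000.1 / 9.9427e+05 ≈ 100.59
Gain = 20 log₁₀(100.59) ≈ 40.05 dB
∠T = 89.14° − 174.69° = -85.55°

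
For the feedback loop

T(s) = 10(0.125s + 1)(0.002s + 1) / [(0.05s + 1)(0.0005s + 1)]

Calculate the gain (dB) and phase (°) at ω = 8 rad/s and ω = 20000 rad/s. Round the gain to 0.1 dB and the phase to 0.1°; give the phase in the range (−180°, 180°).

At ω = 8 rad/s:
zero (1 + j8·0.125) = 1 + j1 → |·| ≈ 1.4142, ∠ ≈ 45.00°
zero (1 + j8·0.002) = 1 + j0.016 → |·| ≈ 1.0001, ∠ ≈ 0.92°
pole (1 + j8·0.05) = 1 + j0.4 → |·| ≈ 1.077, ∠ ≈ 21.80°
pole (1 + j8·0.0005) = 1 + j0.004 → |·| ≈ 1, ∠ ≈ 0.23°
|T| = 10 · 1.4142 · 1.0001 / (1.077 · 1) ≈ 13.132
Gain = 20 log₁₀(13.132) ≈ 22.37 dB
∠T = (45.00° + 0.92°) − (21.80° + 0.23°) = 23.89°

At ω = 20000 rad/s:
zero (1 + j20000·0.125) = 1 + j2500 → |·| ≈ 2500, ∠ ≈ 89.98°
zero (1 + j20000·0.002) = 1 + j40 → |·| ≈ 40.012, ∠ ≈ 88.57°
pole (1 + j20000·0.05) = 1 + j1000 → |·| ≈ 1000, ∠ ≈ 89.94°
pole (1 + j20000·0.0005) = 1 + j10 → |·| ≈ 10.05, ∠ ≈ 84.29°
|T| = 10 · 2500 · 40.012 / (1000 · 10.05) ≈ 99.532
Gain = 20 log₁₀(99.532) ≈ 39.96 dB
∠T = (89.98° + 88.57°) − (89.94° + 84.29°) = 4.32°

ω = 8: 22.4 dB, 23.9°; ω = 20000: 40.0 dB, 4.3°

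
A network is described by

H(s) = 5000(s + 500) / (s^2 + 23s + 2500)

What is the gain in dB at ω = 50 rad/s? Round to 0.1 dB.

66.8 dB

At s = jω = j50:
zero (s+500): 500 + j50 → |·| = √(500²+50²) = √252500 ≈ 502.49, ∠ = arctan(50/500) ≈ 5.71°
quadratic: (j50)² + 23·j50 + 2500 = 0 + j1150 → |·| ≈ 1150, ∠ ≈ 90.00°
|H| = 5000 · 502.49 / 1150 ≈ 2184.7
Gain = 20 log₁₀(2184.7) ≈ 66.79 dB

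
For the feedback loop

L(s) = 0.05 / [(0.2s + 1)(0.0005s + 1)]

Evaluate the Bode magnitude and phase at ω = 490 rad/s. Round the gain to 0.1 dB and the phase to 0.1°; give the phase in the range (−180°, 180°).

At ω = 490 rad/s:
pole (1 + j490·0.2) = 1 + j98 → |·| ≈ 98.005, ∠ ≈ 89.42°
pole (1 + j490·0.0005) = 1 + j0.245 → |·| ≈ 1.0296, ∠ ≈ 13.77°
|L| = 0.05 · 1 / (98.005 · 1.0296) ≈ 0.00049551
Gain = 20 log₁₀(0.00049551) ≈ -66.10 dB
∠L = (0°) − (89.42° + 13.77°) = -103.19°

-66.1 dB, -103.2°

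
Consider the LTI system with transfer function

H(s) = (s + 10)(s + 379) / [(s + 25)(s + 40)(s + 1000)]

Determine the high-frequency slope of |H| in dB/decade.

-20 dB/decade

Each pole contributes −20 dB/decade at high frequency; each zero contributes +20 dB/decade.
Net: 2 zero(s) − 3 pole(s) → -20 dB/decade.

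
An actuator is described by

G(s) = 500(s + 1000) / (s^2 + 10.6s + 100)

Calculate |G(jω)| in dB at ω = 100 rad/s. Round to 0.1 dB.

34.1 dB

At s = jω = j100:
zero (s+1000): 1000 + j100 → |·| = √(1000²+100²) = √1010000 ≈ 1005, ∠ = arctan(100/1000) ≈ 5.71°
quadratic: (j100)² + 10.6·j100 + 100 = -9900 + j1060 → |·| ≈ 9956.6, ∠ ≈ 173.89°
|G| = 500 · 1005 / 9956.6 ≈ 50.469
Gain = 20 log₁₀(50.469) ≈ 34.06 dB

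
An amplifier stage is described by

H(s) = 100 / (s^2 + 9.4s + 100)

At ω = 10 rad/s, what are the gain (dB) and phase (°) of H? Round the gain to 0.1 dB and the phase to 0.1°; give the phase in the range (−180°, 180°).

0.5 dB, -90.0°

At s = jω = j10:
quadratic: (j10)² + 9.4·j10 + 100 = 0 + j94 → |·| ≈ 94, ∠ ≈ 90.00°
|H| = 100 / 94 ≈ 1.0638
Gain = 20 log₁₀(1.0638) ≈ 0.54 dB
∠H = 0.00° − 90.00° = -90.00°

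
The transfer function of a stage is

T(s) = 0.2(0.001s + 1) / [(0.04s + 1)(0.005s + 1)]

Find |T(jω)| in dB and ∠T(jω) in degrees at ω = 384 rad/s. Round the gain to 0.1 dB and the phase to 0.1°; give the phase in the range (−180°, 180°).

At ω = 384 rad/s:
zero (1 + j384·0.001) = 1 + j0.384 → |·| ≈ 1.0712, ∠ ≈ 21.01°
pole (1 + j384·0.04) = 1 + j15.36 → |·| ≈ 15.393, ∠ ≈ 86.28°
pole (1 + j384·0.005) = 1 + j1.92 → |·| ≈ 2.1648, ∠ ≈ 62.49°
|T| = 0.2 · 1.0712 / (15.393 · 2.1648) ≈ 0.0064292
Gain = 20 log₁₀(0.0064292) ≈ -43.84 dB
∠T = (21.01°) − (86.28° + 62.49°) = -127.76°

-43.8 dB, -127.8°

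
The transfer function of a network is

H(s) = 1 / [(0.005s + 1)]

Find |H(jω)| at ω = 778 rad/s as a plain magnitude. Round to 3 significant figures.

At ω = 778 rad/s:
pole (1 + j778·0.005) = 1 + j3.89 → |·| ≈ 4.0165, ∠ ≈ 75.58°
|H| = 1 · 1 / (4.0165) ≈ 0.24897

0.249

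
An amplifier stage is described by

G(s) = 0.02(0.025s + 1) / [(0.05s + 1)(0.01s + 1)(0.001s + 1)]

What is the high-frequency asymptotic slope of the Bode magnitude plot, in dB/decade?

-40 dB/decade

Each pole contributes −20 dB/decade at high frequency; each zero contributes +20 dB/decade.
Net: 1 zero(s) − 3 pole(s) → -40 dB/decade.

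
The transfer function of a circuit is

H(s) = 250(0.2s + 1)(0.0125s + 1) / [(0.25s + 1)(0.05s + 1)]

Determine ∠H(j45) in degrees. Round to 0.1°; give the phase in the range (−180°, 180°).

-37.9°

At ω = 45 rad/s:
zero (1 + j45·0.2) = 1 + j9 → |·| ≈ 9.0554, ∠ ≈ 83.66°
zero (1 + j45·0.0125) = 1 + j0.5625 → |·| ≈ 1.1473, ∠ ≈ 29.36°
pole (1 + j45·0.25) = 1 + j11.25 → |·| ≈ 11.294, ∠ ≈ 84.92°
pole (1 + j45·0.05) = 1 + j2.25 → |·| ≈ 2.4622, ∠ ≈ 66.04°
∠H = (83.66° + 29.36°) − (84.92° + 66.04°) = -37.94°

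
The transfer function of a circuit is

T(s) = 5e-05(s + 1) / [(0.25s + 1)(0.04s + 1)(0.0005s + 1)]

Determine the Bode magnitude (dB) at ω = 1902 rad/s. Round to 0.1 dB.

-114.4 dB

At ω = 1902 rad/s:
zero (1 + j1902·1) = 1 + j1902 → |·| ≈ 1902, ∠ ≈ 89.97°
pole (1 + j1902·0.25) = 1 + j475.5 → |·| ≈ 475.5, ∠ ≈ 89.88°
pole (1 + j1902·0.04) = 1 + j76.08 → |·| ≈ 76.087, ∠ ≈ 89.25°
pole (1 + j1902·0.0005) = 1 + j0.951 → |·| ≈ 1.38, ∠ ≈ 43.56°
|T| = 5e-05 · 1902 / (475.5 · 76.087 · 1.38) ≈ 1.9048e-06
Gain = 20 log₁₀(1.9048e-06) ≈ -114.40 dB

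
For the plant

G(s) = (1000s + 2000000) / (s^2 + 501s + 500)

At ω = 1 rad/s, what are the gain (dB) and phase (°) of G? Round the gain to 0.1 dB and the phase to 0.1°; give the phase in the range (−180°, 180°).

69.0 dB, -45.1°

Substitute s = j1:
Numerator: 1000(j1) + 2000000 = 2000000 + j1000
Denominator: (j1)^2 + 501(j1) + 500 = 499 + j501
|N| = √(2000000² + 1000²) ≈ 2e+06, ∠N ≈ 0.03°
|D| = √(499² + 501²) ≈ 707.11, ∠D ≈ 45.11°
|G| = 2e+06 / 707.11 ≈ 2828.4
Gain = 20 log₁₀(2828.4) ≈ 69.03 dB
∠G = 0.03° − 45.11° = -45.08°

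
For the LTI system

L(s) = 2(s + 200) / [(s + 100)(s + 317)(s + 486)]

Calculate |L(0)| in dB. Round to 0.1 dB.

L(0) = 2·200 / (100·317·486) ≈ 2.5964e-05
20 log₁₀(2.5964e-05) ≈ -91.71 dB

-91.7 dB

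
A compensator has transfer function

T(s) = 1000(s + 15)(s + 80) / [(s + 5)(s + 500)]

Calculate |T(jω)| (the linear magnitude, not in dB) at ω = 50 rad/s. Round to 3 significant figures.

195

At s = jω = j50:
zero (s+15): 15 + j50 → |·| = √(15²+50²) = √2725 ≈ 52.202, ∠ = arctan(50/15) ≈ 73.30°
zero (s+80): 80 + j50 → |·| = √(80²+50²) = √8900 ≈ 94.34, ∠ = arctan(50/80) ≈ 32.01°
pole (s+5): 5 + j50 → |·| = √(5²+50²) = √2525 ≈ 50.249, ∠ = arctan(50/5) ≈ 84.29°
pole (s+500): 500 + j50 → |·| = √(500²+50²) = √252500 ≈ 502.49, ∠ = arctan(50/500) ≈ 5.71°
|T| = 1000 · 4924.7 / 25250 ≈ 195.04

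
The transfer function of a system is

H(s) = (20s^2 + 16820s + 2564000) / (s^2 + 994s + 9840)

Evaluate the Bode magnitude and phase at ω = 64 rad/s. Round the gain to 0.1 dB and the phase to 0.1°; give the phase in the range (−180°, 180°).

32.5 dB, -61.4°

Substitute s = j64:
Numerator: 20(j64)^2 + 16820(j64) + 2564000 = 2482080 + j1076480
Denominator: (j64)^2 + 994(j64) + 9840 = 5744 + j63616
|N| = √(2482080² + 1076480²) ≈ 2.7055e+06, ∠N ≈ 23.45°
|D| = √(5744² + 63616²) ≈ 63875, ∠D ≈ 84.84°
|H| = 2.7055e+06 / 63875 ≈ 42.356
Gain = 20 log₁₀(42.356) ≈ 32.54 dB
∠H = 23.45° − 84.84° = -61.39°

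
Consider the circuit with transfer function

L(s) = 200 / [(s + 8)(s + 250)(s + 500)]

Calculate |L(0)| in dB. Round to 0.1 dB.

-74.0 dB

L(0) = 200 / (8·250·500) = 0.0002
20 log₁₀(0.0002) ≈ -73.98 dB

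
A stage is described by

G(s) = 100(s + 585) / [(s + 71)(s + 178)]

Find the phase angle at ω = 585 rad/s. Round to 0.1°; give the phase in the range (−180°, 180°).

-111.2°

At s = jω = j585:
zero (s+585): 585 + j585 → |·| = √(585²+585²) = √684450 ≈ 827.31, ∠ = arctan(585/585) ≈ 45.00°
pole (s+71): 71 + j585 → |·| = √(71²+585²) = √347266 ≈ 589.29, ∠ = arctan(585/71) ≈ 83.08°
pole (s+178): 178 + j585 → |·| = √(178²+585²) = √373909 ≈ 611.48, ∠ = arctan(585/178) ≈ 73.08°
∠G = 45.00° − 156.16° = -111.16°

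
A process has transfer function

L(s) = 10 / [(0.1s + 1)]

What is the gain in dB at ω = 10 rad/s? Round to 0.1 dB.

17.0 dB

At ω = 10 rad/s:
pole (1 + j10·0.1) = 1 + j1 → |·| ≈ 1.4142, ∠ ≈ 45.00°
|L| = 10 · 1 / (1.4142) ≈ 7.0711
Gain = 20 log₁₀(7.0711) ≈ 16.99 dB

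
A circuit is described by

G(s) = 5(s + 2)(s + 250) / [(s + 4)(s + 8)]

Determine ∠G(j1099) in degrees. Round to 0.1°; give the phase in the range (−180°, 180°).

-12.3°

At s = jω = j1099:
zero (s+2): 2 + j1099 → |·| = √(2²+1099²) = √1207805 ≈ 1099, ∠ = arctan(1099/2) ≈ 89.90°
zero (s+250): 250 + j1099 → |·| = √(250²+1099²) = √1270301 ≈ 1127.1, ∠ = arctan(1099/250) ≈ 77.18°
pole (s+4): 4 + j1099 → |·| = √(4²+1099²) = √1207817 ≈ 1099, ∠ = arctan(1099/4) ≈ 89.79°
pole (s+8): 8 + j1099 → |·| = √(8²+1099²) = √1207865 ≈ 1099, ∠ = arctan(1099/8) ≈ 89.58°
∠G = 167.08° − 179.37° = -12.29°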